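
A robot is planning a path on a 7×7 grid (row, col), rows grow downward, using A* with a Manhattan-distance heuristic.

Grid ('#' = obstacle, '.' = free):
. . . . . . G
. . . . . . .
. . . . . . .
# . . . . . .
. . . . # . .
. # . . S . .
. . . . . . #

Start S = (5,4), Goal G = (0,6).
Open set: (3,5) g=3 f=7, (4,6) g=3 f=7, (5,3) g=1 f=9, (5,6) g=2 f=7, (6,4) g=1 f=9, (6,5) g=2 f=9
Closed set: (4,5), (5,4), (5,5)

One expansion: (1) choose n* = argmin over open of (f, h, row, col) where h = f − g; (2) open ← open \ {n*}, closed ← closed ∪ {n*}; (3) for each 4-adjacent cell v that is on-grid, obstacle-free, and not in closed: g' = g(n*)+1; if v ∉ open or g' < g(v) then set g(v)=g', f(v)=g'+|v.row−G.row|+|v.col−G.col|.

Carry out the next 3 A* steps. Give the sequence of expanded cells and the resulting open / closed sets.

step 1: expand (3,5) (f=7, h=4) → closed; open now [(2,5) g=4 f=7, (3,4) g=4 f=9, (3,6) g=4 f=7, (4,6) g=3 f=7, (5,3) g=1 f=9, (5,6) g=2 f=7, (6,4) g=1 f=9, (6,5) g=2 f=9]
step 2: expand (2,5) (f=7, h=3) → closed; open now [(1,5) g=5 f=7, (2,4) g=5 f=9, (2,6) g=5 f=7, (3,4) g=4 f=9, (3,6) g=4 f=7, (4,6) g=3 f=7, (5,3) g=1 f=9, (5,6) g=2 f=7, (6,4) g=1 f=9, (6,5) g=2 f=9]
step 3: expand (1,5) (f=7, h=2) → closed; open now [(0,5) g=6 f=7, (1,4) g=6 f=9, (1,6) g=6 f=7, (2,4) g=5 f=9, (2,6) g=5 f=7, (3,4) g=4 f=9, (3,6) g=4 f=7, (4,6) g=3 f=7, (5,3) g=1 f=9, (5,6) g=2 f=7, (6,4) g=1 f=9, (6,5) g=2 f=9]

order=[(3,5) → (2,5) → (1,5)]; open=[(0,5) g=6 f=7, (1,4) g=6 f=9, (1,6) g=6 f=7, (2,4) g=5 f=9, (2,6) g=5 f=7, (3,4) g=4 f=9, (3,6) g=4 f=7, (4,6) g=3 f=7, (5,3) g=1 f=9, (5,6) g=2 f=7, (6,4) g=1 f=9, (6,5) g=2 f=9]; closed=[(1,5), (2,5), (3,5), (4,5), (5,4), (5,5)]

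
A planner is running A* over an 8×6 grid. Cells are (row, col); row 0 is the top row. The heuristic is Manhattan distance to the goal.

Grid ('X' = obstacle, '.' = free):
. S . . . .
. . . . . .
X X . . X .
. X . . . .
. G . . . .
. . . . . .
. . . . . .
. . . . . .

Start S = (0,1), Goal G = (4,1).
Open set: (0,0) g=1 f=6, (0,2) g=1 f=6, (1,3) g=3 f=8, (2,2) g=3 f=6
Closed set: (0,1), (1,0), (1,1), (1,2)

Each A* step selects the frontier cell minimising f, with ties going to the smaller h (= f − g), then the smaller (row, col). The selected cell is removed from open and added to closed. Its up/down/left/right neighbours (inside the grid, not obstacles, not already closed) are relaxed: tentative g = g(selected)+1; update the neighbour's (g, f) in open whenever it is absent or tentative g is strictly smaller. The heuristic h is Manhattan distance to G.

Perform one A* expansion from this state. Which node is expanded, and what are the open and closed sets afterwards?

step 1: expand (2,2) (f=6, h=3) → closed; open now [(0,0) g=1 f=6, (0,2) g=1 f=6, (1,3) g=3 f=8, (2,3) g=4 f=8, (3,2) g=4 f=6]

expanded=(2,2); open=[(0,0) g=1 f=6, (0,2) g=1 f=6, (1,3) g=3 f=8, (2,3) g=4 f=8, (3,2) g=4 f=6]; closed=[(0,1), (1,0), (1,1), (1,2), (2,2)]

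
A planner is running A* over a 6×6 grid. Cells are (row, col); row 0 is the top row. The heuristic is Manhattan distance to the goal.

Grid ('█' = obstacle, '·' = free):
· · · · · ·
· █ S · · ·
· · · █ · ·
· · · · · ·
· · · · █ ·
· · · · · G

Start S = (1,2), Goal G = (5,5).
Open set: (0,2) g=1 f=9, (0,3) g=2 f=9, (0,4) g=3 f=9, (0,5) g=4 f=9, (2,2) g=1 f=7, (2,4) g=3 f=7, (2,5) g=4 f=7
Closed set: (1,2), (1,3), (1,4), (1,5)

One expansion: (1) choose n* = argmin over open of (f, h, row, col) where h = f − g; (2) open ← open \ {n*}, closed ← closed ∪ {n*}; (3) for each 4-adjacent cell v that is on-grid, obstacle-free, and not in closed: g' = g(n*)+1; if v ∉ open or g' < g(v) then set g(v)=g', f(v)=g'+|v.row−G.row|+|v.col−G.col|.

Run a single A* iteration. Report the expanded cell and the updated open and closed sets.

expanded=(2,5); open=[(0,2) g=1 f=9, (0,3) g=2 f=9, (0,4) g=3 f=9, (0,5) g=4 f=9, (2,2) g=1 f=7, (2,4) g=3 f=7, (3,5) g=5 f=7]; closed=[(1,2), (1,3), (1,4), (1,5), (2,5)]

step 1: expand (2,5) (f=7, h=3) → closed; open now [(0,2) g=1 f=9, (0,3) g=2 f=9, (0,4) g=3 f=9, (0,5) g=4 f=9, (2,2) g=1 f=7, (2,4) g=3 f=7, (3,5) g=5 f=7]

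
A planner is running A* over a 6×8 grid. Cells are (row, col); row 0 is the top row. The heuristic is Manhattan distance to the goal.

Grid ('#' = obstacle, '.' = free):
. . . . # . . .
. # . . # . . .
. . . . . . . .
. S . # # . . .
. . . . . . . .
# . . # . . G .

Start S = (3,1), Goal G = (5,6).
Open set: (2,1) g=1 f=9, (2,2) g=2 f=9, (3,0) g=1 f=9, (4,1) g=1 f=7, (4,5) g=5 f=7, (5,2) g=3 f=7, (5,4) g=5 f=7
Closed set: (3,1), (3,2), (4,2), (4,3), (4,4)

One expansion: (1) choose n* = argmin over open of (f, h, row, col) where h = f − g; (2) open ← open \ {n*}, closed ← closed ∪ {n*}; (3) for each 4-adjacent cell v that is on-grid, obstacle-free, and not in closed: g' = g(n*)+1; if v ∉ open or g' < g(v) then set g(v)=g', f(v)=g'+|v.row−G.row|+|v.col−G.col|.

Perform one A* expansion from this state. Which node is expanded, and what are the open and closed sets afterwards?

step 1: expand (4,5) (f=7, h=2) → closed; open now [(2,1) g=1 f=9, (2,2) g=2 f=9, (3,0) g=1 f=9, (3,5) g=6 f=9, (4,1) g=1 f=7, (4,6) g=6 f=7, (5,2) g=3 f=7, (5,4) g=5 f=7, (5,5) g=6 f=7]

expanded=(4,5); open=[(2,1) g=1 f=9, (2,2) g=2 f=9, (3,0) g=1 f=9, (3,5) g=6 f=9, (4,1) g=1 f=7, (4,6) g=6 f=7, (5,2) g=3 f=7, (5,4) g=5 f=7, (5,5) g=6 f=7]; closed=[(3,1), (3,2), (4,2), (4,3), (4,4), (4,5)]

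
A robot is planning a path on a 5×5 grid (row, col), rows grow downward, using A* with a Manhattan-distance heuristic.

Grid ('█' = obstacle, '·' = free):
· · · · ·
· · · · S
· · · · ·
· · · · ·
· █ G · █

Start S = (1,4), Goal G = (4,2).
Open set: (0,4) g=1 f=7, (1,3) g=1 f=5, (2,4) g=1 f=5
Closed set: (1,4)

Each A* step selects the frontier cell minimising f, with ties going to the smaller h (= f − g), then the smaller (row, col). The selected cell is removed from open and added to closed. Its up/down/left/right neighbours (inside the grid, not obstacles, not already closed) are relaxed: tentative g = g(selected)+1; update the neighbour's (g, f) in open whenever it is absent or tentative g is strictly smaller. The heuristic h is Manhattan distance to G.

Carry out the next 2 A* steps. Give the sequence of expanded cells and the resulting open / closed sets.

step 1: expand (1,3) (f=5, h=4) → closed; open now [(0,3) g=2 f=7, (0,4) g=1 f=7, (1,2) g=2 f=5, (2,3) g=2 f=5, (2,4) g=1 f=5]
step 2: expand (1,2) (f=5, h=3) → closed; open now [(0,2) g=3 f=7, (0,3) g=2 f=7, (0,4) g=1 f=7, (1,1) g=3 f=7, (2,2) g=3 f=5, (2,3) g=2 f=5, (2,4) g=1 f=5]

order=[(1,3) → (1,2)]; open=[(0,2) g=3 f=7, (0,3) g=2 f=7, (0,4) g=1 f=7, (1,1) g=3 f=7, (2,2) g=3 f=5, (2,3) g=2 f=5, (2,4) g=1 f=5]; closed=[(1,2), (1,3), (1,4)]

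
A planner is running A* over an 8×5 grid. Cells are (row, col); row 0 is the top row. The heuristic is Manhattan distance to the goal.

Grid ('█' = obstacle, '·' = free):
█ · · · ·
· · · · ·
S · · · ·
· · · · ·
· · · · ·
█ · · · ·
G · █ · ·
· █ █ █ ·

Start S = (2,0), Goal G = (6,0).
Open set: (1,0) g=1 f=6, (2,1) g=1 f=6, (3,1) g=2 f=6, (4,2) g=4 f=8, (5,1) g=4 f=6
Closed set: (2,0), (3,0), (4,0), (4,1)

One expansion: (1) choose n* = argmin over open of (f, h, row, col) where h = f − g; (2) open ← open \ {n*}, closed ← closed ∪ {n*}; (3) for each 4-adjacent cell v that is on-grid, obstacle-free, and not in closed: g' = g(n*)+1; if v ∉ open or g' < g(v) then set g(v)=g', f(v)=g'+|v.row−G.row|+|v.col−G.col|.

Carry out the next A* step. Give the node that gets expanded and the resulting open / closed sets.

expanded=(5,1); open=[(1,0) g=1 f=6, (2,1) g=1 f=6, (3,1) g=2 f=6, (4,2) g=4 f=8, (5,2) g=5 f=8, (6,1) g=5 f=6]; closed=[(2,0), (3,0), (4,0), (4,1), (5,1)]

step 1: expand (5,1) (f=6, h=2) → closed; open now [(1,0) g=1 f=6, (2,1) g=1 f=6, (3,1) g=2 f=6, (4,2) g=4 f=8, (5,2) g=5 f=8, (6,1) g=5 f=6]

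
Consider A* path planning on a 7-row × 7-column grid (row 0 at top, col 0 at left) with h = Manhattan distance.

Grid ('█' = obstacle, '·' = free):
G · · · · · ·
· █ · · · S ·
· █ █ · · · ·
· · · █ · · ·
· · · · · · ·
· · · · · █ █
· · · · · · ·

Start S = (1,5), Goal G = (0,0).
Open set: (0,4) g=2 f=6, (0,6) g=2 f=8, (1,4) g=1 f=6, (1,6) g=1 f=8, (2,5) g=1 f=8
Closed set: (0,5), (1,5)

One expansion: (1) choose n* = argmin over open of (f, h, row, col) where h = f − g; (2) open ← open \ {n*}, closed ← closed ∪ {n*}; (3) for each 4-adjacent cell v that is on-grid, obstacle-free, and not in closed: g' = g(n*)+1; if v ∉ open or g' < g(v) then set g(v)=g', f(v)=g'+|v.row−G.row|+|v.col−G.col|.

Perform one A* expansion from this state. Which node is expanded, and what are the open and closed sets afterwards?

expanded=(0,4); open=[(0,3) g=3 f=6, (0,6) g=2 f=8, (1,4) g=1 f=6, (1,6) g=1 f=8, (2,5) g=1 f=8]; closed=[(0,4), (0,5), (1,5)]

step 1: expand (0,4) (f=6, h=4) → closed; open now [(0,3) g=3 f=6, (0,6) g=2 f=8, (1,4) g=1 f=6, (1,6) g=1 f=8, (2,5) g=1 f=8]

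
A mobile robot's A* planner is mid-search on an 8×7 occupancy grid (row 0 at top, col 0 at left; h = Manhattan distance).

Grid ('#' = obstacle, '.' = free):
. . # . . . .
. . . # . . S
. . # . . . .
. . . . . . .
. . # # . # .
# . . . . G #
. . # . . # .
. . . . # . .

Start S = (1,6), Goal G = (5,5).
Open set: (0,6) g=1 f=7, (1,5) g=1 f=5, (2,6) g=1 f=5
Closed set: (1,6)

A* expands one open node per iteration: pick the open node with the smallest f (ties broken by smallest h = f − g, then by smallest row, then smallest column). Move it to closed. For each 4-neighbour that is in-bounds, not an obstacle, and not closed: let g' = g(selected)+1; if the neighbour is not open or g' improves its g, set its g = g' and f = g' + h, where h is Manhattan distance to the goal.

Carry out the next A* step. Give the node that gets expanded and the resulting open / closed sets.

step 1: expand (1,5) (f=5, h=4) → closed; open now [(0,5) g=2 f=7, (0,6) g=1 f=7, (1,4) g=2 f=7, (2,5) g=2 f=5, (2,6) g=1 f=5]

expanded=(1,5); open=[(0,5) g=2 f=7, (0,6) g=1 f=7, (1,4) g=2 f=7, (2,5) g=2 f=5, (2,6) g=1 f=5]; closed=[(1,5), (1,6)]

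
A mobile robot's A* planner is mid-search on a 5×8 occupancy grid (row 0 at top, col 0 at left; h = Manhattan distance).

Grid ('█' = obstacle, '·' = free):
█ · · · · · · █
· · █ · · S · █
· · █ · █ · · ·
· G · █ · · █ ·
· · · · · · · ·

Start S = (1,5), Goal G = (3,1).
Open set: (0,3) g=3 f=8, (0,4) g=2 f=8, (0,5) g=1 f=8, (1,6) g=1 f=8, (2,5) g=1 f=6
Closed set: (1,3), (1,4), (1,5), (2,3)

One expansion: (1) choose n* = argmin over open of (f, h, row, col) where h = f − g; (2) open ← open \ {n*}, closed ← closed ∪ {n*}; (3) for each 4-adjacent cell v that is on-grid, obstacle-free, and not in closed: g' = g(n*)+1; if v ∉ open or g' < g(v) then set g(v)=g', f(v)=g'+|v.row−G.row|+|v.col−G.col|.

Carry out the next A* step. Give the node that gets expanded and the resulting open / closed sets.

step 1: expand (2,5) (f=6, h=5) → closed; open now [(0,3) g=3 f=8, (0,4) g=2 f=8, (0,5) g=1 f=8, (1,6) g=1 f=8, (2,6) g=2 f=8, (3,5) g=2 f=6]

expanded=(2,5); open=[(0,3) g=3 f=8, (0,4) g=2 f=8, (0,5) g=1 f=8, (1,6) g=1 f=8, (2,6) g=2 f=8, (3,5) g=2 f=6]; closed=[(1,3), (1,4), (1,5), (2,3), (2,5)]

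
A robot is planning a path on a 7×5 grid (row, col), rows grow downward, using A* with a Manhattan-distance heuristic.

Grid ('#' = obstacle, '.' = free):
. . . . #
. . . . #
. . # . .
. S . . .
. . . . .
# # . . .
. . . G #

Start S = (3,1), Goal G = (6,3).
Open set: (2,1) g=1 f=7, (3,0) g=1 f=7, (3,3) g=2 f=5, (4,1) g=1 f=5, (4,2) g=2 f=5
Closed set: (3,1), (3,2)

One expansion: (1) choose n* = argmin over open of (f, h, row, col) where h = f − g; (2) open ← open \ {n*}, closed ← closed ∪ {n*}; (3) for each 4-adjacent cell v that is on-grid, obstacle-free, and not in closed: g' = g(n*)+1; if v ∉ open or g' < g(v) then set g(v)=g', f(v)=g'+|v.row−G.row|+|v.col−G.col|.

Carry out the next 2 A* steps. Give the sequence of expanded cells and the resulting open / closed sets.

step 1: expand (3,3) (f=5, h=3) → closed; open now [(2,1) g=1 f=7, (2,3) g=3 f=7, (3,0) g=1 f=7, (3,4) g=3 f=7, (4,1) g=1 f=5, (4,2) g=2 f=5, (4,3) g=3 f=5]
step 2: expand (4,3) (f=5, h=2) → closed; open now [(2,1) g=1 f=7, (2,3) g=3 f=7, (3,0) g=1 f=7, (3,4) g=3 f=7, (4,1) g=1 f=5, (4,2) g=2 f=5, (4,4) g=4 f=7, (5,3) g=4 f=5]

order=[(3,3) → (4,3)]; open=[(2,1) g=1 f=7, (2,3) g=3 f=7, (3,0) g=1 f=7, (3,4) g=3 f=7, (4,1) g=1 f=5, (4,2) g=2 f=5, (4,4) g=4 f=7, (5,3) g=4 f=5]; closed=[(3,1), (3,2), (3,3), (4,3)]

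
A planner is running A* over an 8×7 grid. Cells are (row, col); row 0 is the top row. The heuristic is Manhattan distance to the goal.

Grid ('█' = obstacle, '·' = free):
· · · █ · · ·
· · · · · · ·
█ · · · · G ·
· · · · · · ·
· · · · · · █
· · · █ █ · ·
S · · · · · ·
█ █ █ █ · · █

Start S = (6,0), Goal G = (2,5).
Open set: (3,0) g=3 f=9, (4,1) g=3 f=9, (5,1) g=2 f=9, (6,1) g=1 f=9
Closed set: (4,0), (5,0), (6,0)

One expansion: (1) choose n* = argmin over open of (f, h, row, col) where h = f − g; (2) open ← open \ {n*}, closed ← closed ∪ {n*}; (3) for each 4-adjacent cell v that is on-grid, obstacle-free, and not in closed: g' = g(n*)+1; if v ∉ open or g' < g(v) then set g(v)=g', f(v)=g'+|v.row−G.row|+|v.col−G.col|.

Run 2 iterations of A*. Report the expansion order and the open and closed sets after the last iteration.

step 1: expand (3,0) (f=9, h=6) → closed; open now [(3,1) g=4 f=9, (4,1) g=3 f=9, (5,1) g=2 f=9, (6,1) g=1 f=9]
step 2: expand (3,1) (f=9, h=5) → closed; open now [(2,1) g=5 f=9, (3,2) g=5 f=9, (4,1) g=3 f=9, (5,1) g=2 f=9, (6,1) g=1 f=9]

order=[(3,0) → (3,1)]; open=[(2,1) g=5 f=9, (3,2) g=5 f=9, (4,1) g=3 f=9, (5,1) g=2 f=9, (6,1) g=1 f=9]; closed=[(3,0), (3,1), (4,0), (5,0), (6,0)]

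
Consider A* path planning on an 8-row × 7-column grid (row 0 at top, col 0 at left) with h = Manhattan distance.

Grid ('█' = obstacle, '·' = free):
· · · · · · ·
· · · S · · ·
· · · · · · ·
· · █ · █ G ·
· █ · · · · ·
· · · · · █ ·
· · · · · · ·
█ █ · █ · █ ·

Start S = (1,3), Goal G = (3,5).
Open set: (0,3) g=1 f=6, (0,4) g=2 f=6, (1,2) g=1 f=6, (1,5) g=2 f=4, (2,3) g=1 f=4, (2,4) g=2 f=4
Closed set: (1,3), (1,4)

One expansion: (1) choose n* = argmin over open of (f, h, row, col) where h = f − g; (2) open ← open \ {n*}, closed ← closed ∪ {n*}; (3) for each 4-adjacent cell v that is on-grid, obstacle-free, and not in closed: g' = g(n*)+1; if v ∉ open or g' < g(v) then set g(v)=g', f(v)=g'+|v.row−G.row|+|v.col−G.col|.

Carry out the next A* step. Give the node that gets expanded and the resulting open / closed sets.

step 1: expand (1,5) (f=4, h=2) → closed; open now [(0,3) g=1 f=6, (0,4) g=2 f=6, (0,5) g=3 f=6, (1,2) g=1 f=6, (1,6) g=3 f=6, (2,3) g=1 f=4, (2,4) g=2 f=4, (2,5) g=3 f=4]

expanded=(1,5); open=[(0,3) g=1 f=6, (0,4) g=2 f=6, (0,5) g=3 f=6, (1,2) g=1 f=6, (1,6) g=3 f=6, (2,3) g=1 f=4, (2,4) g=2 f=4, (2,5) g=3 f=4]; closed=[(1,3), (1,4), (1,5)]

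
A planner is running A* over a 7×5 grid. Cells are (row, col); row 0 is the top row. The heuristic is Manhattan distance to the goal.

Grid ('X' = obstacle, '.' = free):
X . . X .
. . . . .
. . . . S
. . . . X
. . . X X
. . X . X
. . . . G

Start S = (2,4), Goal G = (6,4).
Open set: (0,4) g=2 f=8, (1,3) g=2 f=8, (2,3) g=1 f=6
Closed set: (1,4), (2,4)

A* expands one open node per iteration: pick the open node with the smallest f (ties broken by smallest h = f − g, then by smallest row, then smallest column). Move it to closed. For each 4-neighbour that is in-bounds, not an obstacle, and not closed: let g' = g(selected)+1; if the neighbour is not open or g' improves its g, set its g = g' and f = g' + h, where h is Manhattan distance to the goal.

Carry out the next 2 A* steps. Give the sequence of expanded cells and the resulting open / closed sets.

step 1: expand (2,3) (f=6, h=5) → closed; open now [(0,4) g=2 f=8, (1,3) g=2 f=8, (2,2) g=2 f=8, (3,3) g=2 f=6]
step 2: expand (3,3) (f=6, h=4) → closed; open now [(0,4) g=2 f=8, (1,3) g=2 f=8, (2,2) g=2 f=8, (3,2) g=3 f=8]

order=[(2,3) → (3,3)]; open=[(0,4) g=2 f=8, (1,3) g=2 f=8, (2,2) g=2 f=8, (3,2) g=3 f=8]; closed=[(1,4), (2,3), (2,4), (3,3)]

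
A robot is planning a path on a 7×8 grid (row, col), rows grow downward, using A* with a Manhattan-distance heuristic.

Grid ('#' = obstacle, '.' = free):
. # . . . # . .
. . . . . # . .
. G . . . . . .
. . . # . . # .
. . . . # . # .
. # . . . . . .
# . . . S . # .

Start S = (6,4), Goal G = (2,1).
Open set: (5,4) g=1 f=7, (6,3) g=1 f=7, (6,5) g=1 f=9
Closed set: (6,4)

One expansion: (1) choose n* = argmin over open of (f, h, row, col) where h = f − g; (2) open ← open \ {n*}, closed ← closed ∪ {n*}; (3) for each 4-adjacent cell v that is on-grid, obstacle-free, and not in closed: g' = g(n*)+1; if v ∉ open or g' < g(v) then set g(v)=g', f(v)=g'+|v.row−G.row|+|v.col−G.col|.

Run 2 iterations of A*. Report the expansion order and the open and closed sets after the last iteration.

step 1: expand (5,4) (f=7, h=6) → closed; open now [(5,3) g=2 f=7, (5,5) g=2 f=9, (6,3) g=1 f=7, (6,5) g=1 f=9]
step 2: expand (5,3) (f=7, h=5) → closed; open now [(4,3) g=3 f=7, (5,2) g=3 f=7, (5,5) g=2 f=9, (6,3) g=1 f=7, (6,5) g=1 f=9]

order=[(5,4) → (5,3)]; open=[(4,3) g=3 f=7, (5,2) g=3 f=7, (5,5) g=2 f=9, (6,3) g=1 f=7, (6,5) g=1 f=9]; closed=[(5,3), (5,4), (6,4)]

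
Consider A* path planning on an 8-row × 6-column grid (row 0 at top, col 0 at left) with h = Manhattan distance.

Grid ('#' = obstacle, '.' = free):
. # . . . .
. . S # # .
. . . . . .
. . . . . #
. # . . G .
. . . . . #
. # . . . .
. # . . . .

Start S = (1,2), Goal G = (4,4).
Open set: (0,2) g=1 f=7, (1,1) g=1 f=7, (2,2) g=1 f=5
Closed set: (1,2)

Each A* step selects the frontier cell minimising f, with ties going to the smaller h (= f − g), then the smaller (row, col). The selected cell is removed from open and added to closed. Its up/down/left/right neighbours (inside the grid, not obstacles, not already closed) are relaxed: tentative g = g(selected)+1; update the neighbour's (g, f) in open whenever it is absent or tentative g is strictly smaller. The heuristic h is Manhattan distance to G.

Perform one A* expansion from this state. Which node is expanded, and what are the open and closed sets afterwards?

expanded=(2,2); open=[(0,2) g=1 f=7, (1,1) g=1 f=7, (2,1) g=2 f=7, (2,3) g=2 f=5, (3,2) g=2 f=5]; closed=[(1,2), (2,2)]

step 1: expand (2,2) (f=5, h=4) → closed; open now [(0,2) g=1 f=7, (1,1) g=1 f=7, (2,1) g=2 f=7, (2,3) g=2 f=5, (3,2) g=2 f=5]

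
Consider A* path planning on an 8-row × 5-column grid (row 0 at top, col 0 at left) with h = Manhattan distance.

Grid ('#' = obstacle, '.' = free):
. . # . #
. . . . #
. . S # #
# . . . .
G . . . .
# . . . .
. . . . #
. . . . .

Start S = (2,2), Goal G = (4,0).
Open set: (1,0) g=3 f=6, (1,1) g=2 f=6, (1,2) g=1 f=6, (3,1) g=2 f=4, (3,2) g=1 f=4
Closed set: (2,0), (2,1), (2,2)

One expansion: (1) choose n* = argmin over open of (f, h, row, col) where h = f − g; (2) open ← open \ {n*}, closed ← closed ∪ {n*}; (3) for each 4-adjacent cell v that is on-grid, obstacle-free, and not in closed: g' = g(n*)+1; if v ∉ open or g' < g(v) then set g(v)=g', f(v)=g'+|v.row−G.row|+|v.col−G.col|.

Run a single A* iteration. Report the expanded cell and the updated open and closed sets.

expanded=(3,1); open=[(1,0) g=3 f=6, (1,1) g=2 f=6, (1,2) g=1 f=6, (3,2) g=1 f=4, (4,1) g=3 f=4]; closed=[(2,0), (2,1), (2,2), (3,1)]

step 1: expand (3,1) (f=4, h=2) → closed; open now [(1,0) g=3 f=6, (1,1) g=2 f=6, (1,2) g=1 f=6, (3,2) g=1 f=4, (4,1) g=3 f=4]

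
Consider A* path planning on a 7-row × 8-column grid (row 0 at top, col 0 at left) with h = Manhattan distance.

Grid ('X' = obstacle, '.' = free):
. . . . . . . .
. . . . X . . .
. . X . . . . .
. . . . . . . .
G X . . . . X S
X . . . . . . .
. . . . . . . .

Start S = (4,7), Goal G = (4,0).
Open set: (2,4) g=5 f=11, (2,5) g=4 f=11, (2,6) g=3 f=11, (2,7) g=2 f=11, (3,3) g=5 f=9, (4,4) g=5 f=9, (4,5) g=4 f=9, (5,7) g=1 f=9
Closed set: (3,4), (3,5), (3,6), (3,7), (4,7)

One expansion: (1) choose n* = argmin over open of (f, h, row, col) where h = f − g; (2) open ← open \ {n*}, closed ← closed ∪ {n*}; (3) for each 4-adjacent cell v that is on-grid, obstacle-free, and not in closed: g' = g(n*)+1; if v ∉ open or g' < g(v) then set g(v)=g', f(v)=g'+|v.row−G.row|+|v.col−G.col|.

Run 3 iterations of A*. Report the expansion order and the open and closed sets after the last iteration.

step 1: expand (3,3) (f=9, h=4) → closed; open now [(2,3) g=6 f=11, (2,4) g=5 f=11, (2,5) g=4 f=11, (2,6) g=3 f=11, (2,7) g=2 f=11, (3,2) g=6 f=9, (4,3) g=6 f=9, (4,4) g=5 f=9, (4,5) g=4 f=9, (5,7) g=1 f=9]
step 2: expand (3,2) (f=9, h=3) → closed; open now [(2,3) g=6 f=11, (2,4) g=5 f=11, (2,5) g=4 f=11, (2,6) g=3 f=11, (2,7) g=2 f=11, (3,1) g=7 f=9, (4,2) g=7 f=9, (4,3) g=6 f=9, (4,4) g=5 f=9, (4,5) g=4 f=9, (5,7) g=1 f=9]
step 3: expand (3,1) (f=9, h=2) → closed; open now [(2,1) g=8 f=11, (2,3) g=6 f=11, (2,4) g=5 f=11, (2,5) g=4 f=11, (2,6) g=3 f=11, (2,7) g=2 f=11, (3,0) g=8 f=9, (4,2) g=7 f=9, (4,3) g=6 f=9, (4,4) g=5 f=9, (4,5) g=4 f=9, (5,7) g=1 f=9]

order=[(3,3) → (3,2) → (3,1)]; open=[(2,1) g=8 f=11, (2,3) g=6 f=11, (2,4) g=5 f=11, (2,5) g=4 f=11, (2,6) g=3 f=11, (2,7) g=2 f=11, (3,0) g=8 f=9, (4,2) g=7 f=9, (4,3) g=6 f=9, (4,4) g=5 f=9, (4,5) g=4 f=9, (5,7) g=1 f=9]; closed=[(3,1), (3,2), (3,3), (3,4), (3,5), (3,6), (3,7), (4,7)]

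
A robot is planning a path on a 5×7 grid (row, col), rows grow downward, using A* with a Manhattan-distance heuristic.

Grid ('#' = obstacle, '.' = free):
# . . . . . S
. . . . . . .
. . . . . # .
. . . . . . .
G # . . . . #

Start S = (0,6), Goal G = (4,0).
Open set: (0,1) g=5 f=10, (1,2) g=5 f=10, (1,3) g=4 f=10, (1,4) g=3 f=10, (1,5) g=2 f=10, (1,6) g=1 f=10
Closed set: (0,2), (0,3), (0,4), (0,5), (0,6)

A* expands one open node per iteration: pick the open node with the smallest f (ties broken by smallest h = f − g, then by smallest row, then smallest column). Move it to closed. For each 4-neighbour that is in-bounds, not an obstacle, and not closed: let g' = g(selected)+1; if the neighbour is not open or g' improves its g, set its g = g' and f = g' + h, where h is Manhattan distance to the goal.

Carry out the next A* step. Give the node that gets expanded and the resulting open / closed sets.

expanded=(0,1); open=[(1,1) g=6 f=10, (1,2) g=5 f=10, (1,3) g=4 f=10, (1,4) g=3 f=10, (1,5) g=2 f=10, (1,6) g=1 f=10]; closed=[(0,1), (0,2), (0,3), (0,4), (0,5), (0,6)]

step 1: expand (0,1) (f=10, h=5) → closed; open now [(1,1) g=6 f=10, (1,2) g=5 f=10, (1,3) g=4 f=10, (1,4) g=3 f=10, (1,5) g=2 f=10, (1,6) g=1 f=10]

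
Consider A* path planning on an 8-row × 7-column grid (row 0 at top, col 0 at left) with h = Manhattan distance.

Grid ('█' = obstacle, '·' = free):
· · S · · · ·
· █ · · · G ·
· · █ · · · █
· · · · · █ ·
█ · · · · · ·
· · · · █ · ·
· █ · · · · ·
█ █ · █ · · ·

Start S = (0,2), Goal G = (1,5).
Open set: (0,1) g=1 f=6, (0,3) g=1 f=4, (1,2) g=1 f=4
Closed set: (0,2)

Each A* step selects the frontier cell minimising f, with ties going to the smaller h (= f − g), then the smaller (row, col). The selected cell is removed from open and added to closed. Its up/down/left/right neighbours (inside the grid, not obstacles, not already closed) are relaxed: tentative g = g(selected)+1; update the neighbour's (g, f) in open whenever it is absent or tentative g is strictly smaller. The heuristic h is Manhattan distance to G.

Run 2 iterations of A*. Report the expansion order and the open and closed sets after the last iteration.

step 1: expand (0,3) (f=4, h=3) → closed; open now [(0,1) g=1 f=6, (0,4) g=2 f=4, (1,2) g=1 f=4, (1,3) g=2 f=4]
step 2: expand (0,4) (f=4, h=2) → closed; open now [(0,1) g=1 f=6, (0,5) g=3 f=4, (1,2) g=1 f=4, (1,3) g=2 f=4, (1,4) g=3 f=4]

order=[(0,3) → (0,4)]; open=[(0,1) g=1 f=6, (0,5) g=3 f=4, (1,2) g=1 f=4, (1,3) g=2 f=4, (1,4) g=3 f=4]; closed=[(0,2), (0,3), (0,4)]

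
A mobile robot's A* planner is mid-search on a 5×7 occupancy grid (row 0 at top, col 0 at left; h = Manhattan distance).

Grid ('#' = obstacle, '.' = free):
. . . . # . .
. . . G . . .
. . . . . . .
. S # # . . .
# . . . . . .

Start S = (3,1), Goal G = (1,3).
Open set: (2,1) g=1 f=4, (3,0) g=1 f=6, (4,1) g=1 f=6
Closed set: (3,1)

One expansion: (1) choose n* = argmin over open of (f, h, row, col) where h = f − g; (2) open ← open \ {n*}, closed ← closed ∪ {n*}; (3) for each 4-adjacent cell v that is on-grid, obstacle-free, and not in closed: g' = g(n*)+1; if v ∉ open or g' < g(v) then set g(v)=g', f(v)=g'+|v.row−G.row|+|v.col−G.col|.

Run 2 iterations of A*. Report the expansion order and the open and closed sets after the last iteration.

step 1: expand (2,1) (f=4, h=3) → closed; open now [(1,1) g=2 f=4, (2,0) g=2 f=6, (2,2) g=2 f=4, (3,0) g=1 f=6, (4,1) g=1 f=6]
step 2: expand (1,1) (f=4, h=2) → closed; open now [(0,1) g=3 f=6, (1,0) g=3 f=6, (1,2) g=3 f=4, (2,0) g=2 f=6, (2,2) g=2 f=4, (3,0) g=1 f=6, (4,1) g=1 f=6]

order=[(2,1) → (1,1)]; open=[(0,1) g=3 f=6, (1,0) g=3 f=6, (1,2) g=3 f=4, (2,0) g=2 f=6, (2,2) g=2 f=4, (3,0) g=1 f=6, (4,1) g=1 f=6]; closed=[(1,1), (2,1), (3,1)]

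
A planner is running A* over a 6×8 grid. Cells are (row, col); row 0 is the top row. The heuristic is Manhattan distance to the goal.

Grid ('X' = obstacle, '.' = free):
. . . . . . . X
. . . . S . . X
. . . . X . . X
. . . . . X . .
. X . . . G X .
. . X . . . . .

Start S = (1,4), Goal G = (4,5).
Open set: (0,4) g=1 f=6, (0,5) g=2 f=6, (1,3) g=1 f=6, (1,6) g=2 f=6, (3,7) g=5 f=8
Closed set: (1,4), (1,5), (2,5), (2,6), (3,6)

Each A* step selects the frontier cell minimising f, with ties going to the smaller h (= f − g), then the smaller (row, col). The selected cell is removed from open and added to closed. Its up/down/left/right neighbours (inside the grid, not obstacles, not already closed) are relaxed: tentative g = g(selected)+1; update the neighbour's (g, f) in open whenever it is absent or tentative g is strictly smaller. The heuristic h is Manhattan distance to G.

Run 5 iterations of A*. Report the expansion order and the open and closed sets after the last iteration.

order=[(0,5) → (1,6) → (0,4) → (1,3) → (2,3)]; open=[(0,3) g=2 f=8, (0,6) g=3 f=8, (1,2) g=2 f=8, (2,2) g=3 f=8, (3,3) g=3 f=6, (3,7) g=5 f=8]; closed=[(0,4), (0,5), (1,3), (1,4), (1,5), (1,6), (2,3), (2,5), (2,6), (3,6)]

step 1: expand (0,5) (f=6, h=4) → closed; open now [(0,4) g=1 f=6, (0,6) g=3 f=8, (1,3) g=1 f=6, (1,6) g=2 f=6, (3,7) g=5 f=8]
step 2: expand (1,6) (f=6, h=4) → closed; open now [(0,4) g=1 f=6, (0,6) g=3 f=8, (1,3) g=1 f=6, (3,7) g=5 f=8]
step 3: expand (0,4) (f=6, h=5) → closed; open now [(0,3) g=2 f=8, (0,6) g=3 f=8, (1,3) g=1 f=6, (3,7) g=5 f=8]
step 4: expand (1,3) (f=6, h=5) → closed; open now [(0,3) g=2 f=8, (0,6) g=3 f=8, (1,2) g=2 f=8, (2,3) g=2 f=6, (3,7) g=5 f=8]
step 5: expand (2,3) (f=6, h=4) → closed; open now [(0,3) g=2 f=8, (0,6) g=3 f=8, (1,2) g=2 f=8, (2,2) g=3 f=8, (3,3) g=3 f=6, (3,7) g=5 f=8]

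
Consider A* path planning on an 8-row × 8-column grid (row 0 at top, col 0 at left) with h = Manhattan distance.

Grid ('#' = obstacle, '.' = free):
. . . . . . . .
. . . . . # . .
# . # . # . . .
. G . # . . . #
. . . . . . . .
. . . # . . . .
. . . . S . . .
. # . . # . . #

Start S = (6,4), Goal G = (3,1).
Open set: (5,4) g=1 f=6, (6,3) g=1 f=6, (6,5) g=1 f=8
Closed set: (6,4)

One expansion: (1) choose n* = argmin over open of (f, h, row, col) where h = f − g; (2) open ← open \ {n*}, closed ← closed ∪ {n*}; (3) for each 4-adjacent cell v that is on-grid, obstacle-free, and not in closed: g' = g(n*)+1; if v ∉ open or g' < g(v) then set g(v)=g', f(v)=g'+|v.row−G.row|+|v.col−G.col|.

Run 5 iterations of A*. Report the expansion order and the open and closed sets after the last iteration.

order=[(5,4) → (4,4) → (3,4) → (4,3) → (4,2)]; open=[(3,2) g=5 f=6, (3,5) g=4 f=8, (4,1) g=5 f=6, (4,5) g=3 f=8, (5,2) g=5 f=8, (5,5) g=2 f=8, (6,3) g=1 f=6, (6,5) g=1 f=8]; closed=[(3,4), (4,2), (4,3), (4,4), (5,4), (6,4)]

step 1: expand (5,4) (f=6, h=5) → closed; open now [(4,4) g=2 f=6, (5,5) g=2 f=8, (6,3) g=1 f=6, (6,5) g=1 f=8]
step 2: expand (4,4) (f=6, h=4) → closed; open now [(3,4) g=3 f=6, (4,3) g=3 f=6, (4,5) g=3 f=8, (5,5) g=2 f=8, (6,3) g=1 f=6, (6,5) g=1 f=8]
step 3: expand (3,4) (f=6, h=3) → closed; open now [(3,5) g=4 f=8, (4,3) g=3 f=6, (4,5) g=3 f=8, (5,5) g=2 f=8, (6,3) g=1 f=6, (6,5) g=1 f=8]
step 4: expand (4,3) (f=6, h=3) → closed; open now [(3,5) g=4 f=8, (4,2) g=4 f=6, (4,5) g=3 f=8, (5,5) g=2 f=8, (6,3) g=1 f=6, (6,5) g=1 f=8]
step 5: expand (4,2) (f=6, h=2) → closed; open now [(3,2) g=5 f=6, (3,5) g=4 f=8, (4,1) g=5 f=6, (4,5) g=3 f=8, (5,2) g=5 f=8, (5,5) g=2 f=8, (6,3) g=1 f=6, (6,5) g=1 f=8]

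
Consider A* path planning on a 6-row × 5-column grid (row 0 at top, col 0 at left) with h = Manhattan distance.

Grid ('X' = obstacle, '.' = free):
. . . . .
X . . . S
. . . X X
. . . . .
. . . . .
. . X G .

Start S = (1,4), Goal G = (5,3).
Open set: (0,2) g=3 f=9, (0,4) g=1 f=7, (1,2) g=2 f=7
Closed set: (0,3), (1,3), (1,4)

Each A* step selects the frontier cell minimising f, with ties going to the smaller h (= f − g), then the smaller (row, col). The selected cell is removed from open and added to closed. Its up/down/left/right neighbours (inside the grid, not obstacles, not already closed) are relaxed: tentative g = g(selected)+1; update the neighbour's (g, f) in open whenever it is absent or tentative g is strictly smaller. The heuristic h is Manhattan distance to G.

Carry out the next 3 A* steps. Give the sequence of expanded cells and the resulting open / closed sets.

order=[(1,2) → (2,2) → (3,2)]; open=[(0,2) g=3 f=9, (0,4) g=1 f=7, (1,1) g=3 f=9, (2,1) g=4 f=9, (3,1) g=5 f=9, (3,3) g=5 f=7, (4,2) g=5 f=7]; closed=[(0,3), (1,2), (1,3), (1,4), (2,2), (3,2)]

step 1: expand (1,2) (f=7, h=5) → closed; open now [(0,2) g=3 f=9, (0,4) g=1 f=7, (1,1) g=3 f=9, (2,2) g=3 f=7]
step 2: expand (2,2) (f=7, h=4) → closed; open now [(0,2) g=3 f=9, (0,4) g=1 f=7, (1,1) g=3 f=9, (2,1) g=4 f=9, (3,2) g=4 f=7]
step 3: expand (3,2) (f=7, h=3) → closed; open now [(0,2) g=3 f=9, (0,4) g=1 f=7, (1,1) g=3 f=9, (2,1) g=4 f=9, (3,1) g=5 f=9, (3,3) g=5 f=7, (4,2) g=5 f=7]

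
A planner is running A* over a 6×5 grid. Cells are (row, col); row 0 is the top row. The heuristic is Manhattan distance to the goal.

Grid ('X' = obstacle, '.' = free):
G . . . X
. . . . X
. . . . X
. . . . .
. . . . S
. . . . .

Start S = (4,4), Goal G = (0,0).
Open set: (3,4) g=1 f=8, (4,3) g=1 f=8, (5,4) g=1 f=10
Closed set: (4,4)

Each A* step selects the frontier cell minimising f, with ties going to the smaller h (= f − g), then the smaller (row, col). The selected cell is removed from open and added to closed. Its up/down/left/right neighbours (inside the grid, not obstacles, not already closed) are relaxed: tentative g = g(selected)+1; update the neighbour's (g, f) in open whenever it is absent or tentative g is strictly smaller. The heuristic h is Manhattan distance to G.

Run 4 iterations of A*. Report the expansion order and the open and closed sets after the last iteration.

step 1: expand (3,4) (f=8, h=7) → closed; open now [(3,3) g=2 f=8, (4,3) g=1 f=8, (5,4) g=1 f=10]
step 2: expand (3,3) (f=8, h=6) → closed; open now [(2,3) g=3 f=8, (3,2) g=3 f=8, (4,3) g=1 f=8, (5,4) g=1 f=10]
step 3: expand (2,3) (f=8, h=5) → closed; open now [(1,3) g=4 f=8, (2,2) g=4 f=8, (3,2) g=3 f=8, (4,3) g=1 f=8, (5,4) g=1 f=10]
step 4: expand (1,3) (f=8, h=4) → closed; open now [(0,3) g=5 f=8, (1,2) g=5 f=8, (2,2) g=4 f=8, (3,2) g=3 f=8, (4,3) g=1 f=8, (5,4) g=1 f=10]

order=[(3,4) → (3,3) → (2,3) → (1,3)]; open=[(0,3) g=5 f=8, (1,2) g=5 f=8, (2,2) g=4 f=8, (3,2) g=3 f=8, (4,3) g=1 f=8, (5,4) g=1 f=10]; closed=[(1,3), (2,3), (3,3), (3,4), (4,4)]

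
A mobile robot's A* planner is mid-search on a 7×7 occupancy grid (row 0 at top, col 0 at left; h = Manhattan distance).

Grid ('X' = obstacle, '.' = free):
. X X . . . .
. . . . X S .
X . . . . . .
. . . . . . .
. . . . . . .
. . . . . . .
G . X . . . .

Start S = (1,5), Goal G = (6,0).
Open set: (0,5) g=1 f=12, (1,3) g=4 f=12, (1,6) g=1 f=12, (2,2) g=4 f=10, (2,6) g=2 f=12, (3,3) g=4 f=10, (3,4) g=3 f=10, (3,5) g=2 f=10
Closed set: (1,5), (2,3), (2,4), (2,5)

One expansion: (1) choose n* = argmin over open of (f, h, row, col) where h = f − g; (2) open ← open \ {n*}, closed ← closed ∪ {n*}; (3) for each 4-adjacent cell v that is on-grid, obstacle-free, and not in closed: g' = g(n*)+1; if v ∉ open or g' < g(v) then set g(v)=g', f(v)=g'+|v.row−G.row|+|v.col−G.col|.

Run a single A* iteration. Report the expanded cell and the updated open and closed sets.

expanded=(2,2); open=[(0,5) g=1 f=12, (1,2) g=5 f=12, (1,3) g=4 f=12, (1,6) g=1 f=12, (2,1) g=5 f=10, (2,6) g=2 f=12, (3,2) g=5 f=10, (3,3) g=4 f=10, (3,4) g=3 f=10, (3,5) g=2 f=10]; closed=[(1,5), (2,2), (2,3), (2,4), (2,5)]

step 1: expand (2,2) (f=10, h=6) → closed; open now [(0,5) g=1 f=12, (1,2) g=5 f=12, (1,3) g=4 f=12, (1,6) g=1 f=12, (2,1) g=5 f=10, (2,6) g=2 f=12, (3,2) g=5 f=10, (3,3) g=4 f=10, (3,4) g=3 f=10, (3,5) g=2 f=10]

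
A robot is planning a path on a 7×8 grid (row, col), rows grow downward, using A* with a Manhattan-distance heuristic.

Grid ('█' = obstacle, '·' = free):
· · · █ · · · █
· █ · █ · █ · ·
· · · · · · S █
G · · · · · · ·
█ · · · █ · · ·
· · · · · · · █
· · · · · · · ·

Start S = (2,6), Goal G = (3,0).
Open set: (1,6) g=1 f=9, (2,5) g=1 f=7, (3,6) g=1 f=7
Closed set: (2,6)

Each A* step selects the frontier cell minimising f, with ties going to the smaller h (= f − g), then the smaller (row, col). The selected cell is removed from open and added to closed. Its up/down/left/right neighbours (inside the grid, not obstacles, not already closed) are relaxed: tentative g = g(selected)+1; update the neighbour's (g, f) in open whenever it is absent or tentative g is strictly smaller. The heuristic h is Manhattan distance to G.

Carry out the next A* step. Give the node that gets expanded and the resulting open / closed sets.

expanded=(2,5); open=[(1,6) g=1 f=9, (2,4) g=2 f=7, (3,5) g=2 f=7, (3,6) g=1 f=7]; closed=[(2,5), (2,6)]

step 1: expand (2,5) (f=7, h=6) → closed; open now [(1,6) g=1 f=9, (2,4) g=2 f=7, (3,5) g=2 f=7, (3,6) g=1 f=7]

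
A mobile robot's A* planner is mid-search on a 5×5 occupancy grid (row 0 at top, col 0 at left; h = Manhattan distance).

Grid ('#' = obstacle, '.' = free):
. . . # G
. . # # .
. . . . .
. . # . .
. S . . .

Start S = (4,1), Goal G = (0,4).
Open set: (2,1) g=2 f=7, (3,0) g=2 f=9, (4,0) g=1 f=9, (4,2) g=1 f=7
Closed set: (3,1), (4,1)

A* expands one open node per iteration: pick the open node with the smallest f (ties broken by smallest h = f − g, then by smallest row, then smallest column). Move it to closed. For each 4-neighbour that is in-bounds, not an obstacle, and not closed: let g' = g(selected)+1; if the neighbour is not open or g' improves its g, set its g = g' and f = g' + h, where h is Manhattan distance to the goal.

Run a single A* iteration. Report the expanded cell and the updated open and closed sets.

step 1: expand (2,1) (f=7, h=5) → closed; open now [(1,1) g=3 f=7, (2,0) g=3 f=9, (2,2) g=3 f=7, (3,0) g=2 f=9, (4,0) g=1 f=9, (4,2) g=1 f=7]

expanded=(2,1); open=[(1,1) g=3 f=7, (2,0) g=3 f=9, (2,2) g=3 f=7, (3,0) g=2 f=9, (4,0) g=1 f=9, (4,2) g=1 f=7]; closed=[(2,1), (3,1), (4,1)]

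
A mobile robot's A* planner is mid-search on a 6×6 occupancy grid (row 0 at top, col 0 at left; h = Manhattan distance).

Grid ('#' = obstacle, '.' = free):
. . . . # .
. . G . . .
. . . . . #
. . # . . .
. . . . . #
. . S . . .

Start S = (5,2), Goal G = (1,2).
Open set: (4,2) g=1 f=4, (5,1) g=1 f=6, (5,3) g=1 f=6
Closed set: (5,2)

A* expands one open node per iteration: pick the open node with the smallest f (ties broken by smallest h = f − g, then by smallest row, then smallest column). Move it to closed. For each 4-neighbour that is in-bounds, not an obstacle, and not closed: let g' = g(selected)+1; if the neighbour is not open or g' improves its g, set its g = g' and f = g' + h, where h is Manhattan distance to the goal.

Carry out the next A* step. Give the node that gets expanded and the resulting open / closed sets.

step 1: expand (4,2) (f=4, h=3) → closed; open now [(4,1) g=2 f=6, (4,3) g=2 f=6, (5,1) g=1 f=6, (5,3) g=1 f=6]

expanded=(4,2); open=[(4,1) g=2 f=6, (4,3) g=2 f=6, (5,1) g=1 f=6, (5,3) g=1 f=6]; closed=[(4,2), (5,2)]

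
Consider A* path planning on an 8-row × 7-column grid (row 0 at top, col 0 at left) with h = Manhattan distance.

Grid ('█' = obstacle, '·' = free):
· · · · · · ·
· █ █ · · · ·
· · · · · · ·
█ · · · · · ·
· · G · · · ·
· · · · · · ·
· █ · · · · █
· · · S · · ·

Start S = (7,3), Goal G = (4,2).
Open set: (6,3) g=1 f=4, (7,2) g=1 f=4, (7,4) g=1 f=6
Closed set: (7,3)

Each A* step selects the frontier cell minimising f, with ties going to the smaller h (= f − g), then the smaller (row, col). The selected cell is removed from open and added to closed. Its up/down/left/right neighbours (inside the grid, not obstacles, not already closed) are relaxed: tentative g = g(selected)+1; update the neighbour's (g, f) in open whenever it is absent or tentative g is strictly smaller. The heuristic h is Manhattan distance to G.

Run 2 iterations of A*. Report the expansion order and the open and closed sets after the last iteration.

order=[(6,3) → (5,3)]; open=[(4,3) g=3 f=4, (5,2) g=3 f=4, (5,4) g=3 f=6, (6,2) g=2 f=4, (6,4) g=2 f=6, (7,2) g=1 f=4, (7,4) g=1 f=6]; closed=[(5,3), (6,3), (7,3)]

step 1: expand (6,3) (f=4, h=3) → closed; open now [(5,3) g=2 f=4, (6,2) g=2 f=4, (6,4) g=2 f=6, (7,2) g=1 f=4, (7,4) g=1 f=6]
step 2: expand (5,3) (f=4, h=2) → closed; open now [(4,3) g=3 f=4, (5,2) g=3 f=4, (5,4) g=3 f=6, (6,2) g=2 f=4, (6,4) g=2 f=6, (7,2) g=1 f=4, (7,4) g=1 f=6]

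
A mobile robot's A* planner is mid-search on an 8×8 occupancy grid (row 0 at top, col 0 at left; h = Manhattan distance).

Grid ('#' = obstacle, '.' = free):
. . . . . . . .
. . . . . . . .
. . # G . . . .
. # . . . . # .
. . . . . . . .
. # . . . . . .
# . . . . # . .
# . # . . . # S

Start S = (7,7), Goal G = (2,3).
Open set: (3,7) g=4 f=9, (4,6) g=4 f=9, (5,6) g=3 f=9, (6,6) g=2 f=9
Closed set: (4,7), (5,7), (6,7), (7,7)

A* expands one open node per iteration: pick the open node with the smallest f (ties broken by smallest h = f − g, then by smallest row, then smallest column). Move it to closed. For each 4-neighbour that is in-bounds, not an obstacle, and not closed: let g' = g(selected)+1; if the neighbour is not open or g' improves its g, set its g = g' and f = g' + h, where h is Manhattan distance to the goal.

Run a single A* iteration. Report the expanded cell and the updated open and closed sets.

step 1: expand (3,7) (f=9, h=5) → closed; open now [(2,7) g=5 f=9, (4,6) g=4 f=9, (5,6) g=3 f=9, (6,6) g=2 f=9]

expanded=(3,7); open=[(2,7) g=5 f=9, (4,6) g=4 f=9, (5,6) g=3 f=9, (6,6) g=2 f=9]; closed=[(3,7), (4,7), (5,7), (6,7), (7,7)]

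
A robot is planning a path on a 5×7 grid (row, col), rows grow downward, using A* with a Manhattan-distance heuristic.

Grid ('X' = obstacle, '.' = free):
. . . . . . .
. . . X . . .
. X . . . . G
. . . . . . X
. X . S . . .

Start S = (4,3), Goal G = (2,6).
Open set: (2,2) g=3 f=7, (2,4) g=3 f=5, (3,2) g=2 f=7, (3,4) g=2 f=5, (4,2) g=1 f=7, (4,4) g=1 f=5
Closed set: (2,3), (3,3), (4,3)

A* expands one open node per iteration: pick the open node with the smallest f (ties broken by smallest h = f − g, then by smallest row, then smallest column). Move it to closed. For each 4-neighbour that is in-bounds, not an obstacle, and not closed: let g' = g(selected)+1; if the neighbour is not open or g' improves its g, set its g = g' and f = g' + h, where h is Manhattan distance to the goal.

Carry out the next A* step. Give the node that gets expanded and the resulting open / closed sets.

step 1: expand (2,4) (f=5, h=2) → closed; open now [(1,4) g=4 f=7, (2,2) g=3 f=7, (2,5) g=4 f=5, (3,2) g=2 f=7, (3,4) g=2 f=5, (4,2) g=1 f=7, (4,4) g=1 f=5]

expanded=(2,4); open=[(1,4) g=4 f=7, (2,2) g=3 f=7, (2,5) g=4 f=5, (3,2) g=2 f=7, (3,4) g=2 f=5, (4,2) g=1 f=7, (4,4) g=1 f=5]; closed=[(2,3), (2,4), (3,3), (4,3)]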